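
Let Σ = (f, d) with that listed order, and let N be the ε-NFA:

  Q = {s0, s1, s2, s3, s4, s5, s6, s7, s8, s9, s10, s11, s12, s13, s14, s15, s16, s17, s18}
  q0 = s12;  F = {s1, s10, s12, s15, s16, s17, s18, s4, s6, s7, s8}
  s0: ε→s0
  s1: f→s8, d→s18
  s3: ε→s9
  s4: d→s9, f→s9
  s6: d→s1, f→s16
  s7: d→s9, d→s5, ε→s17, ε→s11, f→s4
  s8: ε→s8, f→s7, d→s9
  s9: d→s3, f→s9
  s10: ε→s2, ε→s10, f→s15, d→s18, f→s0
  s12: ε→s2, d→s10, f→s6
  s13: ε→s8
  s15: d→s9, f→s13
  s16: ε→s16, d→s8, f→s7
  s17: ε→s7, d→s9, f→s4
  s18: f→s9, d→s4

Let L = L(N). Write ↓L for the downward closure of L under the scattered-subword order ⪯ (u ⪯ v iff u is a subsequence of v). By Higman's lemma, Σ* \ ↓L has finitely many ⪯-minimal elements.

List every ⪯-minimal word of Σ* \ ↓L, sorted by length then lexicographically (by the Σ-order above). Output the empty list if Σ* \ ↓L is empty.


min(Σ*\↓L) = [dfd, ddf, fffd, ffdd, dddd, fffff].

|Q|=19, |F|=11, |δ|=37 (11 ε).
min D↑ (11 st, q0=0, F={9}): 0:f→1,d→2 1:f→3,d→4 2:f→5,d→6 3:f→7,d→8 4:f→8,d→6 5:f→8,d→9 6:f→9,d→10 7:f→10,d→9 8:f→7,d→9 9:f→9,d→9 10:f→9,d→9 [Hopcroft].
'dfd': N↓-sim [18, 15, 11, 3] end={s3,s5,s9} ∉↓L; 3/3 del acc.
'ddf': |S_i|=[18, 15, 5, 2] end={s3,s9} rej; 3/3 single-dels accept.
'fffd': |S_i|=[18, 15, 10, 7, 3] end={s3,s5,s9} ∉↓L; 4/4 single-dels accept.
'ffdd': run [18, 15, 10, 8, 3] end={s3,s5,s9} ∉↓L; 4/4 single-dels accept.
'dddd': run [18, 15, 5, 3, 2] end={s3,s9} rej; 4/4 deletions ∈↓L.
'fffff': N↓-sim [18, 15, 10, 7, 3, 2] end={s3,s9} ∉↓L; 5/5 deletions ∈↓L.
6 words, ⪯-incomp.


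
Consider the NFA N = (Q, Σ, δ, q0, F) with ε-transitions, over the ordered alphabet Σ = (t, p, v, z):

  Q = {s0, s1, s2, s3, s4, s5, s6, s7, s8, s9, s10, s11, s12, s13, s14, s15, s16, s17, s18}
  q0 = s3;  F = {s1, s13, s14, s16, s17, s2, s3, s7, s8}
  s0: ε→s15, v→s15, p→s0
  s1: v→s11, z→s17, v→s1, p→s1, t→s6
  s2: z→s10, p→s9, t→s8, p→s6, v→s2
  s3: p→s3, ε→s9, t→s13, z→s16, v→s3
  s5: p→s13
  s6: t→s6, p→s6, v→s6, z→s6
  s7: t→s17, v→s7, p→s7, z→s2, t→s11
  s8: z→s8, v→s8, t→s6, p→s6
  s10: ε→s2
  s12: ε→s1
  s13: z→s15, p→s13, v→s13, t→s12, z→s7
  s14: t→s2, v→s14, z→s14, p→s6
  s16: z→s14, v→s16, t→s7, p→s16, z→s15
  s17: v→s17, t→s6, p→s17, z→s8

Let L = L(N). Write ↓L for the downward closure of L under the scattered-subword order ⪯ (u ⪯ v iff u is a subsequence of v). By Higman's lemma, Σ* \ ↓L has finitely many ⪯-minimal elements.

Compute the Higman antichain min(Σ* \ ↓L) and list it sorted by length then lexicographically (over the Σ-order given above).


Antichain: [ttt, zzp].

|Q|=19, |F|=9, |δ|=52 (4 ε).
min D↑ (10 st, q0=0, F={6}): 0:t→1,p→0,v→0,z→2 1:t→3,p→1,v→1,z→4 2:t→4,p→2,v→2,z→5 3:t→6,p→3,v→3,z→7 4:t→7,p→4,v→4,z→8 5:t→8,p→6,v→5,z→5 6:t→6,p→6,v→6,z→6 7:t→6,p→7,v→7,z→9 8:t→9,p→6,v→8,z→8 9:t→6,p→6,v→9,z→9 [Hopcroft].
'ttt': run [15, 12, 6, 1] end={s6} rej; 3/3 deletions ∈↓L.
'zzp': |S_i|=[15, 11, 7, 2] end={s6,s9} — reject; 3/3 del acc.
2 words, ⪯-incomp.


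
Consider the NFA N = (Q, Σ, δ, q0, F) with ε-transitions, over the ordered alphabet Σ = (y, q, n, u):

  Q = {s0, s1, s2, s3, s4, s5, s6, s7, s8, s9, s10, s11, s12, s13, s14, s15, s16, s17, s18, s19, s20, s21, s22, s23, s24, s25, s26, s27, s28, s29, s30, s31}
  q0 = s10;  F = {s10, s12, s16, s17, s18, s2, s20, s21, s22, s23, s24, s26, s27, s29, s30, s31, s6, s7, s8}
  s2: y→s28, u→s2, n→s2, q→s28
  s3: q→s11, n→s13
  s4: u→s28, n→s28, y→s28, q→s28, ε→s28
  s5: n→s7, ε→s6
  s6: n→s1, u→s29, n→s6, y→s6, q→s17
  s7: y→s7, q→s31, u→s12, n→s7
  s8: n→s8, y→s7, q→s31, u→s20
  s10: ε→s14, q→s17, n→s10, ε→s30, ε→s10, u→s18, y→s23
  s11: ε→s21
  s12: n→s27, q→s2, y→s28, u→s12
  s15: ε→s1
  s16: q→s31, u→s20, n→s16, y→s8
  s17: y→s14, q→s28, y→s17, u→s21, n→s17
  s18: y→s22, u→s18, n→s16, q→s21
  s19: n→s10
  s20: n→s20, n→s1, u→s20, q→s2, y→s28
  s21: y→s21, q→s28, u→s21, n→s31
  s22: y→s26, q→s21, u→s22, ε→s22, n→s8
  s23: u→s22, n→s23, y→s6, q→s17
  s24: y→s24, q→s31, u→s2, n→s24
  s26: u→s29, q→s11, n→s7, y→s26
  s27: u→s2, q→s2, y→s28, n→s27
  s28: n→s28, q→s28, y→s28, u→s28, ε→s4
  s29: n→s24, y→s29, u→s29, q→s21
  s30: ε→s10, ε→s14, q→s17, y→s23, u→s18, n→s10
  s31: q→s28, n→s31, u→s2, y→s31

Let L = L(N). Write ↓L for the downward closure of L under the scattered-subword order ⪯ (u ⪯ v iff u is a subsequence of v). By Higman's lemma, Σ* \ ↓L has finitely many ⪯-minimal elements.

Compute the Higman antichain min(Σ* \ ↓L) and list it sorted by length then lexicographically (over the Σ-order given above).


A = [qq, unuy, yyunuq].

|Q|=32, |F|=19, |δ|=102 (11 ε).
min D↑ (19 st, q0=0, F={6}): 0:y→1,q→2,n→0,u→3 1:y→4,q→2,n→1,u→5 2:y→2,q→6,n→2,u→7 3:y→5,q→7,n→8,u→3 4:y→4,q→2,n→4,u→9 5:y→10,q→7,n→11,u→5 6:y→6,q→6,n→6,u→6 7:y→7,q→6,n→12,u→7 8:y→11,q→12,n→8,u→13 9:y→9,q→7,n→14,u→9 10:y→10,q→7,n→15,u→9 11:y→15,q→12,n→11,u→13 12:y→12,q→6,n→12,u→16 13:y→6,q→16,n→13,u→13 14:y→14,q→12,n→14,u→16 15:y→15,q→12,n→15,u→17 16:y→6,q→6,n→16,u→16 17:y→6,q→16,n→18,u→17 18:y→6,q→16,n→18,u→16 (ε-aug+det+¬).
'qq': run [24, 8, 2] end={s28,s4} rej; 2/2 deletions ∈↓L.
'unuy': |S_i|=[24, 18, 12, 7, 2] end={s28,s4} ∉↓L; 4/4 single-dels accept.
'yyunuq': N↓-sim [24, 20, 16, 9, 6, 3, 2] end={s28,s4} ∉↓L; 6/6 single-dels accept.
3 obstructions.


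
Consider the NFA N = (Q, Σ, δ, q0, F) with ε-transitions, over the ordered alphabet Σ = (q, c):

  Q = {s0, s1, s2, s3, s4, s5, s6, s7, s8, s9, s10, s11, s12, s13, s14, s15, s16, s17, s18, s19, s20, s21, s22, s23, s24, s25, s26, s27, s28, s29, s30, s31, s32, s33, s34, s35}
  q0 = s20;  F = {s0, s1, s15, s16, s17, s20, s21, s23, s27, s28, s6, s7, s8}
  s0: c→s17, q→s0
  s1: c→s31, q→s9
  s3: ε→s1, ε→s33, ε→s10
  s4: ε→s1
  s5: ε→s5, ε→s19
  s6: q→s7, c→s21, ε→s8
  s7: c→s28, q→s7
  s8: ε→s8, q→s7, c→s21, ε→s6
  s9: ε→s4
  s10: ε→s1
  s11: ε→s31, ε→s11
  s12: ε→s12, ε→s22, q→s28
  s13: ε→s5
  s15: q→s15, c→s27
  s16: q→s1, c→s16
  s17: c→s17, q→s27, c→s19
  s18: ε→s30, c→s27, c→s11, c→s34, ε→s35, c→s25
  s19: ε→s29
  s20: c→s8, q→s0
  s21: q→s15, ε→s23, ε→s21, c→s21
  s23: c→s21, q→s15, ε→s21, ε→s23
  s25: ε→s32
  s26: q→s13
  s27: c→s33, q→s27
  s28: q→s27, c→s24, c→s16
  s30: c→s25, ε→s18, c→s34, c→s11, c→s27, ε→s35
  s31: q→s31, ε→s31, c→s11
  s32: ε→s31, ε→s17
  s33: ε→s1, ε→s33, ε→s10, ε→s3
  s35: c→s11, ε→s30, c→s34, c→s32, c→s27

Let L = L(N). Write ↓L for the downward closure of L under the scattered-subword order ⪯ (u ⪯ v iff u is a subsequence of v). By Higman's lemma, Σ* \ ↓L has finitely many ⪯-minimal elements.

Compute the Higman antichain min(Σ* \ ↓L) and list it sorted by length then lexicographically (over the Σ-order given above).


|Q|=36, |F|=13, |δ|=78 (34 ε).
min D↑ (12 st, q0=0, F={11}): 0:q→1,c→2 1:q→1,c→3 2:q→4,c→5 3:q→6,c→3 4:q→4,c→7 5:q→8,c→5 6:q→6,c→9 7:q→6,c→10 8:q→8,c→6 9:q→9,c→11 10:q→9,c→10 11:q→11,c→11 (ε-aug+det+¬).
'qcqcc': N↓-sim [23, 18, 15, 9, 8, 2] end={s11,s31} rej; 5/5 del acc.
'cqccqc': N↓-sim [23, 21, 14, 12, 10, 5, 2] end={s11,s31} — reject; 6/6 deletions ∈↓L.
'ccqccc': |S_i|=[23, 21, 18, 10, 9, 8, 2] end={s11,s31} rej; 6/6 del acc.
3 minimals (antichain).

min(Σ*\↓L) = [qcqcc, cqccqc, ccqccc].


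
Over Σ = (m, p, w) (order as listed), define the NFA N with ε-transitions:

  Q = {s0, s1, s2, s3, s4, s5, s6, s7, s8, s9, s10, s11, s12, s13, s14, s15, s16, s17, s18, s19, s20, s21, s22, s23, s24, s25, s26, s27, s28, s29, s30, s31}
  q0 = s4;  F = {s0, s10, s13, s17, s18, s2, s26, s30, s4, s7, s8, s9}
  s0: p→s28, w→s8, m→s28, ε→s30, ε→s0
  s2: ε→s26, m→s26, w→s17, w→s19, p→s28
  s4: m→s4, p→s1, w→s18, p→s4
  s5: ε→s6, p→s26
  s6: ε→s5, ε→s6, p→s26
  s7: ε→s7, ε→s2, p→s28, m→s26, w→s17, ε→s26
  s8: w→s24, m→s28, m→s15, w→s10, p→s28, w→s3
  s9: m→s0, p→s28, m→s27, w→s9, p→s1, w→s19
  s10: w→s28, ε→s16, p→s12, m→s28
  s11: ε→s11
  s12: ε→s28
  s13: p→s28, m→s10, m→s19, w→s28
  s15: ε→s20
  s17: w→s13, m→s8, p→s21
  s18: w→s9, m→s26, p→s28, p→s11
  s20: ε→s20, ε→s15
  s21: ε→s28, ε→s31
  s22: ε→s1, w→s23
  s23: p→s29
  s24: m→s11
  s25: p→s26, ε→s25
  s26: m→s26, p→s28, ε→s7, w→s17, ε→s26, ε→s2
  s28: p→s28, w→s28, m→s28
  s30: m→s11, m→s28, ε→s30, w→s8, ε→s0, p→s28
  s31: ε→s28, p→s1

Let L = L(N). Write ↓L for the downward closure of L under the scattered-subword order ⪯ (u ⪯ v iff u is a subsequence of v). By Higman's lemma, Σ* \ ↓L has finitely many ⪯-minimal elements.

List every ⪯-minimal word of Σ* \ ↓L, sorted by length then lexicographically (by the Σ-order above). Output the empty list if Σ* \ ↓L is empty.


|Q|=32, |F|=12, |δ|=82 (25 ε).
min D↑ (10 st, q0=0, F={3}): 0:m→0,p→0,w→1 1:m→2,p→3,w→4 2:m→2,p→3,w→5 3:m→3,p→3,w→3 4:m→6,p→3,w→4 5:m→7,p→3,w→8 6:m→3,p→3,w→7 7:m→3,p→3,w→9 8:m→9,p→3,w→3 9:m→3,p→3,w→3.
'wp': run [25, 24, 6] end={s1,s11,s12,s21,s28,s31} rej; 2/2 single-dels accept.
'wwmm': |S_i|=[25, 24, 20, 14, 4] end={s11,s15,s20,s28} — reject; 4/4 single-dels accept.
'wmwww': N↓-sim [25, 24, 22, 16, 9, 1] end={s28} rej; 5/5 del acc.
3 obstructions.

min(Σ*\↓L) = [wp, wwmm, wmwww].


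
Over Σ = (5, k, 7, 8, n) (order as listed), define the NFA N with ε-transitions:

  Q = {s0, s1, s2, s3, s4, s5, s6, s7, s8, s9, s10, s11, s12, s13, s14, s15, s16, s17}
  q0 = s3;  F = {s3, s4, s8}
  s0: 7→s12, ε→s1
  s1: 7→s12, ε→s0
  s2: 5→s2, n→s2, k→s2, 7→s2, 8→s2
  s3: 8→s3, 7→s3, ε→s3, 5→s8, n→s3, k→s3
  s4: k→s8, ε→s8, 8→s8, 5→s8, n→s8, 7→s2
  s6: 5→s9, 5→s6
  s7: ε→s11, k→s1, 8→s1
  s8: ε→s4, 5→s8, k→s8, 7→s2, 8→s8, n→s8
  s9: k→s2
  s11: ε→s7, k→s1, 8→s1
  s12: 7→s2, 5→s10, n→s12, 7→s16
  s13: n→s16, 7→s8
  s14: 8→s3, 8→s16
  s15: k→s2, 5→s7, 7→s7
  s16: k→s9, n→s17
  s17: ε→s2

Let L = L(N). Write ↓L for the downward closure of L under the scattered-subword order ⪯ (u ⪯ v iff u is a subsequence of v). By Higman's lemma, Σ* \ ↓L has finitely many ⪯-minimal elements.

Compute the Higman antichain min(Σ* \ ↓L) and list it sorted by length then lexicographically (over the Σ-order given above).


Antichain: [57].

|Q|=18, |F|=3, |δ|=50 (8 ε).
min D↑ (3 st, q0=0, F={2}): 0:5→1,k→0,7→0,8→0,n→0 1:5→1,k→1,7→2,8→1,n→1 2:5→2,k→2,7→2,8→2,n→2.
'57': |S_i|=[4, 3, 1] end={s2} rej; 2/2 deletions ∈↓L.
1 minimals (antichain).


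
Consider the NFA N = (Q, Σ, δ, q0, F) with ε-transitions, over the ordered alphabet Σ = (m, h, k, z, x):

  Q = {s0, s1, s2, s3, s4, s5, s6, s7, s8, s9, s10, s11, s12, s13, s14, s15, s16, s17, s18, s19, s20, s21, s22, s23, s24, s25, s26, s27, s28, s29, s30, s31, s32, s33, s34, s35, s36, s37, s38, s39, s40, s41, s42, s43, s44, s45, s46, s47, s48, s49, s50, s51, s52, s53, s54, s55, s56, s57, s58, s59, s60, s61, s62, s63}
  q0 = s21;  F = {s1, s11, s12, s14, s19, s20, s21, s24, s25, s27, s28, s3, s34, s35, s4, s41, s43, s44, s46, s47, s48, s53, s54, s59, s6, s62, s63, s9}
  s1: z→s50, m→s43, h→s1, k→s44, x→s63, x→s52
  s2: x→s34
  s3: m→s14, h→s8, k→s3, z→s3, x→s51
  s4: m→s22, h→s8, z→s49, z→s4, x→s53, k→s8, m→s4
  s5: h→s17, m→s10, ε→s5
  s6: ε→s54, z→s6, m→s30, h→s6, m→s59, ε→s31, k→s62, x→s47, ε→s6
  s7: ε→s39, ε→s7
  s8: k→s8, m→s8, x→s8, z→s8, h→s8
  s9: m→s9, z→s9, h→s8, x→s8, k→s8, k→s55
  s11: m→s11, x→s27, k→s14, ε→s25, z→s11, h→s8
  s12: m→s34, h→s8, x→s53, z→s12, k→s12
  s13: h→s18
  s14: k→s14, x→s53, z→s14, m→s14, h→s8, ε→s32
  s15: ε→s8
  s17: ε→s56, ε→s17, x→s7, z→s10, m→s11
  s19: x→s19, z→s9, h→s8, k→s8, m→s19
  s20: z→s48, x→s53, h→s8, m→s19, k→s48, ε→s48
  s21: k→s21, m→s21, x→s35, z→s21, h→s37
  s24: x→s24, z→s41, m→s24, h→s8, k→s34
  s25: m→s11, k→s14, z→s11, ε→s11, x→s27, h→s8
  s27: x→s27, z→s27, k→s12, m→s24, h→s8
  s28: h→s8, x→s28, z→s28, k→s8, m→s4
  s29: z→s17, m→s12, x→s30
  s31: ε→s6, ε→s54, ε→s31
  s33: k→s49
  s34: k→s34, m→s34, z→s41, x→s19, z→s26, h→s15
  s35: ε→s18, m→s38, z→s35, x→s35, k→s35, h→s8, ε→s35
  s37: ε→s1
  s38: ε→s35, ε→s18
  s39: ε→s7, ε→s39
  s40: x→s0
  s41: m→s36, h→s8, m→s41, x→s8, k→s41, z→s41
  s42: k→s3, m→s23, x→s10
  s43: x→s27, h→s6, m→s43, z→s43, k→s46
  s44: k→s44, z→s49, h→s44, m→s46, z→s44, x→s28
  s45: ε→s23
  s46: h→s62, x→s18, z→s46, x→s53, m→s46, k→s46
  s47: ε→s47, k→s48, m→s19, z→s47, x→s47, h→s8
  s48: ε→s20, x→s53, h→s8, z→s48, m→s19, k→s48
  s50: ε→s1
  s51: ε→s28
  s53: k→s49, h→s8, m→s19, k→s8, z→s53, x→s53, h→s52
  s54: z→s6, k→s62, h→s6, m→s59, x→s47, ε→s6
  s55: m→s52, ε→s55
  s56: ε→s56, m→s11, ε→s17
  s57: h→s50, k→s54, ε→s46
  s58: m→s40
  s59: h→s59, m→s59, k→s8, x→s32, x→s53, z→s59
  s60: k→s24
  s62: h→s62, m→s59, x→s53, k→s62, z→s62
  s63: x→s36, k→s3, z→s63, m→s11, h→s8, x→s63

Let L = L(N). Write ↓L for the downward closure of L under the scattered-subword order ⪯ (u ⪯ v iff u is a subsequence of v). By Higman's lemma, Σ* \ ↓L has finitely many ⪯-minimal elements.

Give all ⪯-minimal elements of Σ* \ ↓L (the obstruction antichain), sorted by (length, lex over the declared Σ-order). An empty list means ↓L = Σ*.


|Q|=64, |F|=28, |δ|=212 (33 ε).
min D↑ (26 st, q0=0, F={6}): 0:m→0,h→1,k→0,z→0,x→2 1:m→3,h→1,k→4,z→1,x→5 2:m→2,h→6,k→2,z→2,x→2 3:m→3,h→7,k→8,z→3,x→9 4:m→8,h→4,k→4,z→4,x→10 5:m→11,h→6,k→12,z→5,x→5 6:m→6,h→6,k→6,z→6,x→6 7:m→13,h→7,k→14,z→7,x→15 8:m→8,h→14,k→8,z→8,x→16 9:m→17,h→6,k→18,z→9,x→9 10:m→19,h→6,k→6,z→10,x→10 11:m→11,h→6,k→20,z→11,x→9 12:m→20,h→6,k→12,z→12,x→10 13:m→13,h→13,k→6,z→13,x→16 14:m→13,h→14,k→14,z→14,x→16 15:m→21,h→6,k→22,z→15,x→15 16:m→21,h→6,k→6,z→16,x→16 17:m→17,h→6,k→23,z→24,x→17 18:m→23,h→6,k→18,z→18,x→16 19:m→19,h→6,k→6,z→19,x→16 20:m→20,h→6,k→20,z→20,x→16 21:m→21,h→6,k→6,z→25,x→21 22:m→21,h→6,k→22,z→22,x→16 23:m→23,h→6,k→23,z→24,x→21 24:m→24,h→6,k→24,z→24,x→6 25:m→25,h→6,k→6,z→25,x→6 [Hopcroft].
'xh': run [44, 31, 3] end={s15,s52,s8} rej; 2/2 deletions ∈↓L.
'hkxk': |S_i|=[44, 41, 27, 13, 4] end={s49,s52,s55,s8} — reject; 4/4 single-dels accept.
'hmhmk': |S_i|=[44, 41, 33, 18, 10, 4] end={s49,s52,s55,s8} rej; 5/5 deletions ∈↓L.
'hmxmzx': |S_i|=[44, 41, 33, 20, 11, 7, 1] end={s8} ∉↓L; 6/6 deletions ∈↓L.
4 minimals (antichain).

A = [xh, hkxk, hmhmk, hmxmzx].


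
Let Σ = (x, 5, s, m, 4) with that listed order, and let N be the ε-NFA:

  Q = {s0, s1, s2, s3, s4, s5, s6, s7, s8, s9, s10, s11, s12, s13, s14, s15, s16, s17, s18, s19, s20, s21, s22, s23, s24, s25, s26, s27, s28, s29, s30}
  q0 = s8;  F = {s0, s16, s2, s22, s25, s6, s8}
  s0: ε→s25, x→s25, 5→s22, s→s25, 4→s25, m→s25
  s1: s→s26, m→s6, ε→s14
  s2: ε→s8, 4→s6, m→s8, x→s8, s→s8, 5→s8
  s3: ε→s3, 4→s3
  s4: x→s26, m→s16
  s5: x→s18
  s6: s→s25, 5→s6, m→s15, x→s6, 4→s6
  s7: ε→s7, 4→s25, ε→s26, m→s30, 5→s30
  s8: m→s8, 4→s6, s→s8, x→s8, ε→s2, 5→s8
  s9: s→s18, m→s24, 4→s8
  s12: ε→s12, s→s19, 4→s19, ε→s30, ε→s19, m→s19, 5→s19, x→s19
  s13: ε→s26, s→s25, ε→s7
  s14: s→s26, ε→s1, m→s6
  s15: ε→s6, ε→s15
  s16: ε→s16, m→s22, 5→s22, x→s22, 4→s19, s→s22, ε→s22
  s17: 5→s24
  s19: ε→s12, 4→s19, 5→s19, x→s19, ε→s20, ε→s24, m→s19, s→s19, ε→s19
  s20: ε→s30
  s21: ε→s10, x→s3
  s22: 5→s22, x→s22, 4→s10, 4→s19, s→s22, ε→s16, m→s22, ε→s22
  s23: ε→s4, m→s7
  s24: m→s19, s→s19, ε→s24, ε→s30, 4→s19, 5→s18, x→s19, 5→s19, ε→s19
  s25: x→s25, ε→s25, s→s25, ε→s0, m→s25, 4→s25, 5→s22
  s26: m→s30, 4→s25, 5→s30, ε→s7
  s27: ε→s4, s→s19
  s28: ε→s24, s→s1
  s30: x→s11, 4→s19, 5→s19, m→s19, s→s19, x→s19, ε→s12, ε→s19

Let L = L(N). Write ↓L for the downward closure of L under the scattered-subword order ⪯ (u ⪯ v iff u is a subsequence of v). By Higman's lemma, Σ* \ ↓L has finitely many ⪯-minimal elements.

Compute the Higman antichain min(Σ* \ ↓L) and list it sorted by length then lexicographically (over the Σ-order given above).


|Q|=31, |F|=7, |δ|=117 (36 ε).
min D↑ (5 st, q0=0, F={4}): 0:x→0,5→0,s→0,m→0,4→1 1:x→1,5→1,s→2,m→1,4→1 2:x→2,5→3,s→2,m→2,4→2 3:x→3,5→3,s→3,m→3,4→4 4:x→4,5→4,s→4,m→4,4→4.
'4s54': |S_i|=[16, 14, 12, 10, 8] end={s10,s11,s12,s18,s19,s20,s24,s30} rej; 4/4 del acc.
1 words, ⪯-incomp.

Antichain: [4s54].


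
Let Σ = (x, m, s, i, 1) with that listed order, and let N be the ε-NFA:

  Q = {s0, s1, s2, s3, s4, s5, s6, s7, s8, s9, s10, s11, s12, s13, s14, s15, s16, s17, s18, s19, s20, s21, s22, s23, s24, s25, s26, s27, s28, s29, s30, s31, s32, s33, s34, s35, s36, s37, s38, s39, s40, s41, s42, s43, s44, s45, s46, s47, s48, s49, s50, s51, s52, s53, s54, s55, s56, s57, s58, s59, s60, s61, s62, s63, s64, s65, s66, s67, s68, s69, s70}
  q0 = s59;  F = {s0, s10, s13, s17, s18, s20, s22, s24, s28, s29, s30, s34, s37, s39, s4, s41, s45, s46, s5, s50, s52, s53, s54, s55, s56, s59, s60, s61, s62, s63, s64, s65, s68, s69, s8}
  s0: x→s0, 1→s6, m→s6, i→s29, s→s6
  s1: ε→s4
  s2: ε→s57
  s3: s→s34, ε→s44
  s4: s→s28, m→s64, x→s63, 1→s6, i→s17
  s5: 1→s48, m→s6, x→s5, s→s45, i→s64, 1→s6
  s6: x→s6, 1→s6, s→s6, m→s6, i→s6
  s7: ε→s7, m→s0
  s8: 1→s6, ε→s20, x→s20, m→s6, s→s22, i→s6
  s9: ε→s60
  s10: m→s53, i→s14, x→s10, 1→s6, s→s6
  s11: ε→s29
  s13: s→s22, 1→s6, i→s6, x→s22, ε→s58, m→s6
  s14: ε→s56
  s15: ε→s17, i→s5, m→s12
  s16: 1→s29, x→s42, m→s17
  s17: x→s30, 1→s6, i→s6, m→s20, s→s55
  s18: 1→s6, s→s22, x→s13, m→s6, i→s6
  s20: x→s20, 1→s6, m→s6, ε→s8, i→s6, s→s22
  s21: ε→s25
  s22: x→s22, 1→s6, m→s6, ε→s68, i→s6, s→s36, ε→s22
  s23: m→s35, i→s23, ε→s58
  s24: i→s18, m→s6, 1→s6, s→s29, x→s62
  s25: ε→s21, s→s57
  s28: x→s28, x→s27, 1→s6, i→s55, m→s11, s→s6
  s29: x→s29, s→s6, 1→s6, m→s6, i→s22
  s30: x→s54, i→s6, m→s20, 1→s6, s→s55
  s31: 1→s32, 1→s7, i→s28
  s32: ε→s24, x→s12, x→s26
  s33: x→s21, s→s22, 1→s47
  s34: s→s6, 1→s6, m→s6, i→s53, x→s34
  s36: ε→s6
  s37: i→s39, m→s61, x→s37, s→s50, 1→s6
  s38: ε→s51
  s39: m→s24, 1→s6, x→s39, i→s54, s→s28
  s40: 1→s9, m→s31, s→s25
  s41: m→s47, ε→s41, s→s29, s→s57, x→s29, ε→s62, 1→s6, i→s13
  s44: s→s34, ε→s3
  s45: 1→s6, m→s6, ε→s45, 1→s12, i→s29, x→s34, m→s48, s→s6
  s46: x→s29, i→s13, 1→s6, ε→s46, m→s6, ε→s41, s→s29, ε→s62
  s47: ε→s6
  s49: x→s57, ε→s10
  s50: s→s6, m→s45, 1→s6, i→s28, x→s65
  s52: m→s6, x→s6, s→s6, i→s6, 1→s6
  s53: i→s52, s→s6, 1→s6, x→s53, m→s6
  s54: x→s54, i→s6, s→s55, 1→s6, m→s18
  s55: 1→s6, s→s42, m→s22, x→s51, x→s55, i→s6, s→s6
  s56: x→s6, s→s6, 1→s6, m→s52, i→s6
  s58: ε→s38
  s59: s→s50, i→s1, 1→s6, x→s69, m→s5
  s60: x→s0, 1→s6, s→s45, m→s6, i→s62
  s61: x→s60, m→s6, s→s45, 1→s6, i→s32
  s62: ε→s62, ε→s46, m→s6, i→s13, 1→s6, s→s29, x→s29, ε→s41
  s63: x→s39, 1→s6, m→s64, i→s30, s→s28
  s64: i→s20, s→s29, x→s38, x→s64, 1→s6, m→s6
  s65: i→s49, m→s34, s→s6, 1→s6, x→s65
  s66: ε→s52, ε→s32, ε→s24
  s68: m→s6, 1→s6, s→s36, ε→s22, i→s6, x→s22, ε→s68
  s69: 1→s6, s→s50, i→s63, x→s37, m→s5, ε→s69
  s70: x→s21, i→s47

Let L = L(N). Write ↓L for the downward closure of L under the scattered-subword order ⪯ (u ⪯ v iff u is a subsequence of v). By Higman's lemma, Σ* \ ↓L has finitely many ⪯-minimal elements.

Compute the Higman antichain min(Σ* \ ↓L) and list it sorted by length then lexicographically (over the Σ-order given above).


min(Σ*\↓L) = [1, mm, ss, iii, sxiix, xxmxxs].

|Q|=71, |F|=35, |δ|=251 (38 ε).
min D↑ (32 st, q0=0, F={5}): 0:x→1,m→2,s→3,i→4,1→5 1:x→6,m→2,s→3,i→7,1→5 2:x→2,m→5,s→8,i→9,1→5 3:x→10,m→8,s→5,i→11,1→5 4:x→7,m→9,s→11,i→12,1→5 5:x→5,m→5,s→5,i→5,1→5 6:x→6,m→13,s→3,i→14,1→5 7:x→14,m→9,s→11,i→15,1→5 8:x→16,m→5,s→5,i→17,1→5 9:x→9,m→5,s→17,i→18,1→5 10:x→10,m→16,s→5,i→19,1→5 11:x→11,m→17,s→5,i→20,1→5 12:x→15,m→18,s→20,i→5,1→5 13:x→21,m→5,s→8,i→22,1→5 14:x→14,m→22,s→11,i→23,1→5 15:x→23,m→18,s→20,i→5,1→5 16:x→16,m→5,s→5,i→24,1→5 17:x→17,m→5,s→5,i→25,1→5 18:x→18,m→5,s→25,i→5,1→5 19:x→19,m→24,s→5,i→26,1→5 20:x→20,m→25,s→5,i→5,1→5 21:x→27,m→5,s→8,i→28,1→5 22:x→28,m→5,s→17,i→29,1→5 23:x→23,m→29,s→20,i→5,1→5 24:x→24,m→5,s→5,i→30,1→5 25:x→25,m→5,s→5,i→5,1→5 26:x→5,m→30,s→5,i→5,1→5 27:x→27,m→5,s→5,i→17,1→5 28:x→17,m→5,s→17,i→31,1→5 29:x→31,m→5,s→25,i→5,1→5 30:x→5,m→5,s→5,i→5,1→5 31:x→25,m→5,s→25,i→5,1→5 [Hopcroft].
'1': run [52, 3] end={s12,s48,s6} — reject; 1/1 del acc.
'mm': N↓-sim [52, 32, 3] end={s47,s48,s6} ∉↓L; 2/2 deletions ∈↓L.
'ss': |S_i|=[52, 24, 3] end={s36,s42,s6} ∉↓L; 2/2 del acc.
'iii': run [52, 40, 19, 1] end={s6} rej; 3/3 deletions ∈↓L.
'sxiix': N↓-sim [52, 24, 20, 14, 4, 1] end={s6} — reject; 5/5 single-dels accept.
'xxmxxs': N↓-sim [52, 48, 45, 28, 23, 9, 2] end={s36,s6} — reject; 6/6 single-dels accept.
6 obstructions.


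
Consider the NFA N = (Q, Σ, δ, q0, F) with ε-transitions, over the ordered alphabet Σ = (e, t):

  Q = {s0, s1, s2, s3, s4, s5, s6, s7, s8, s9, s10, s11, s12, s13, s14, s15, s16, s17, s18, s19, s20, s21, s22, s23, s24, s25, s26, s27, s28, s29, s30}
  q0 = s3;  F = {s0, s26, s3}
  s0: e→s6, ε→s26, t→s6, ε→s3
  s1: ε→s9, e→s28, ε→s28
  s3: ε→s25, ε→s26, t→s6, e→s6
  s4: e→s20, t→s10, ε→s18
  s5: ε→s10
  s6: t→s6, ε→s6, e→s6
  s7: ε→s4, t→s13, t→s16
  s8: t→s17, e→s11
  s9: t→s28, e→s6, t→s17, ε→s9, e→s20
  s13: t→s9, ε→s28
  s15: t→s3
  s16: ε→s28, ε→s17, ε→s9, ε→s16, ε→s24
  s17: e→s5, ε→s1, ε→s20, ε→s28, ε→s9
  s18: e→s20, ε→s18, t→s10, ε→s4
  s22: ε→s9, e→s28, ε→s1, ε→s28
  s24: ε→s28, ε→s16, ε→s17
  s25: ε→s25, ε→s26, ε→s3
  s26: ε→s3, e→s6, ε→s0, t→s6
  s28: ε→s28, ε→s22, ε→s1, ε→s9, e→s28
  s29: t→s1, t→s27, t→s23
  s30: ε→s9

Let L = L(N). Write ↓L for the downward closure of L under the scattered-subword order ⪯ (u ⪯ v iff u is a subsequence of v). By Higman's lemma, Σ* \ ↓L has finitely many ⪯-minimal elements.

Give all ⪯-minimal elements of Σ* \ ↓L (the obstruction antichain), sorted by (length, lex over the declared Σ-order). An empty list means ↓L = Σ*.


Antichain: [e, t].

|Q|=31, |F|=3, |δ|=68 (39 ε).
min D↑ (2 st, q0=0, F={1}): 0:e→1,t→1 1:e→1,t→1 (ε-aug+det+¬).
'e': run [5, 1] end={s6} rej; 1/1 del acc.
't': run [5, 1] end={s6} — reject; 1/1 single-dels accept.
2 obstructions.


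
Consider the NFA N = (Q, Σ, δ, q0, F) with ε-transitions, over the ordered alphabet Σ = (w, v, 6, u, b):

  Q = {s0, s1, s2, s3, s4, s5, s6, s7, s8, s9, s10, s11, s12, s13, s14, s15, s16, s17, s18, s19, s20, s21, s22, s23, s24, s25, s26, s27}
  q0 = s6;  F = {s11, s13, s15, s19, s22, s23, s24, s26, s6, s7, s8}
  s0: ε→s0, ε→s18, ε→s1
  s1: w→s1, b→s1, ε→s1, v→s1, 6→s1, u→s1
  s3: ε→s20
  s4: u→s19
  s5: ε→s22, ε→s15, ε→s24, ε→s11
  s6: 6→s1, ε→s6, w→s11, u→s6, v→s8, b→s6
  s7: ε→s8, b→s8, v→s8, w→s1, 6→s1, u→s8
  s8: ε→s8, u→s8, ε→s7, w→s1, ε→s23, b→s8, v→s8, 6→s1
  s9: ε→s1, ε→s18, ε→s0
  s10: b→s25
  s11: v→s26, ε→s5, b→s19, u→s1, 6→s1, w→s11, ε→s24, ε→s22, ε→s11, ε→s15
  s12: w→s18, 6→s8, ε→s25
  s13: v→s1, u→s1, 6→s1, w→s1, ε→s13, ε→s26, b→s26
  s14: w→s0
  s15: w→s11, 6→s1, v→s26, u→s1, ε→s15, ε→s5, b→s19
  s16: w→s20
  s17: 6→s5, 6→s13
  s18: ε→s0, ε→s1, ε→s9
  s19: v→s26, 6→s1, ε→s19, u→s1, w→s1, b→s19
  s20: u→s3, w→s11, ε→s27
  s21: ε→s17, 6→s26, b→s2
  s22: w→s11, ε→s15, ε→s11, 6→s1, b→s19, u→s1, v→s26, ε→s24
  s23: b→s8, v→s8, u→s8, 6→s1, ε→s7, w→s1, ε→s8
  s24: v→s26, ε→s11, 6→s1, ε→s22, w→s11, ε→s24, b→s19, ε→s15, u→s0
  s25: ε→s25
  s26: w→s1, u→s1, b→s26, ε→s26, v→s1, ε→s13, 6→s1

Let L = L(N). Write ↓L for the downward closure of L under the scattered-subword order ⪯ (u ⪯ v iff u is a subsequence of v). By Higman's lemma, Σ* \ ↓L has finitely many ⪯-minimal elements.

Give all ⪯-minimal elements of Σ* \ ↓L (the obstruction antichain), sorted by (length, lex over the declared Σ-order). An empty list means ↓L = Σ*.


|Q|=28, |F|=11, |δ|=117 (45 ε).
min D↑ (6 st, q0=0, F={3}): 0:w→1,v→2,6→3,u→0,b→0 1:w→1,v→4,6→3,u→3,b→5 2:w→3,v→2,6→3,u→2,b→2 3:w→3,v→3,6→3,u→3,b→3 4:w→3,v→3,6→3,u→3,b→4 5:w→3,v→4,6→3,u→3,b→5.
'6': |S_i|=[16, 1] end={s1} rej; 1/1 deletions ∈↓L.
'wu': N↓-sim [16, 12, 4] end={s0,s1,s18,s9} rej; 2/2 del acc.
'vw': |S_i|=[16, 6, 1] end={s1} — reject; 2/2 deletions ∈↓L.
'wvv': run [16, 12, 3, 1] end={s1} — reject; 3/3 del acc.
'wbw': |S_i|=[16, 12, 4, 1] end={s1} rej; 3/3 del acc.
5 minimals (antichain).

A = [6, wu, vw, wvv, wbw].


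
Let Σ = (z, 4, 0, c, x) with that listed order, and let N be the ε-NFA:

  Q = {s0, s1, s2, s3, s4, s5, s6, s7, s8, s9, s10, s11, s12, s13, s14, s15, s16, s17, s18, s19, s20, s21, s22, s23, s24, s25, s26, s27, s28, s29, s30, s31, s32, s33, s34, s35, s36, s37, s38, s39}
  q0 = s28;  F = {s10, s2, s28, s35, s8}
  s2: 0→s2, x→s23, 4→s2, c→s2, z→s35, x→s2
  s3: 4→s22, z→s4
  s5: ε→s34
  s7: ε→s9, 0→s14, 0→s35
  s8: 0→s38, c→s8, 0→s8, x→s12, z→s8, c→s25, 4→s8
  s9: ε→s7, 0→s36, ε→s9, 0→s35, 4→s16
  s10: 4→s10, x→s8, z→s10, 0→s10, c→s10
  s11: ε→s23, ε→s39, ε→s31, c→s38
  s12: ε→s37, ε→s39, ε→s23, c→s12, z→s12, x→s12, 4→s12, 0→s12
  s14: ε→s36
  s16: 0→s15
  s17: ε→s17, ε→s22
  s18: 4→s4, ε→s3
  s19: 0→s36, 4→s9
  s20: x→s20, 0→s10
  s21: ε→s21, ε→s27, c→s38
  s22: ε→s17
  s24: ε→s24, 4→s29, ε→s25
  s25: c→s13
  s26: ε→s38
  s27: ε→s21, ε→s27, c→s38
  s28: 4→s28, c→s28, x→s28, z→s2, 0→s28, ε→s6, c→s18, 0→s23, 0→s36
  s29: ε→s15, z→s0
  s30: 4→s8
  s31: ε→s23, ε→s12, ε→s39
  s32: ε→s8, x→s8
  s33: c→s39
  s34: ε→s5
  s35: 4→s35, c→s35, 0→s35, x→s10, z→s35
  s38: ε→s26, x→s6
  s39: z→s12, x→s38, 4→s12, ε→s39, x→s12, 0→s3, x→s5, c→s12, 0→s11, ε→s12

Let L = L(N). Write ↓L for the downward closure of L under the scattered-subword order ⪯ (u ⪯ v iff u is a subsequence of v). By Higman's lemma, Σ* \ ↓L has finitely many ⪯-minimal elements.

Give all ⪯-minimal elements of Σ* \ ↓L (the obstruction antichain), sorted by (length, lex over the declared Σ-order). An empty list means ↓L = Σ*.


|Q|=40, |F|=5, |δ|=99 (32 ε).
min D↑ (6 st, q0=0, F={5}): 0:z→1,4→0,0→0,c→0,x→0 1:z→2,4→1,0→1,c→1,x→1 2:z→2,4→2,0→2,c→2,x→3 3:z→3,4→3,0→3,c→3,x→4 4:z→4,4→4,0→4,c→4,x→5 5:z→5,4→5,0→5,c→5,x→5 [Hopcroft].
'zzxxx': |S_i|=[24, 21, 20, 19, 18, 15] end={s11,s12,s17,s22,s23,s26,s3,s31,s34,s37,s38,s39,…} — reject; 5/5 deletions ∈↓L.
1 obstructions.

Antichain: [zzxxx].


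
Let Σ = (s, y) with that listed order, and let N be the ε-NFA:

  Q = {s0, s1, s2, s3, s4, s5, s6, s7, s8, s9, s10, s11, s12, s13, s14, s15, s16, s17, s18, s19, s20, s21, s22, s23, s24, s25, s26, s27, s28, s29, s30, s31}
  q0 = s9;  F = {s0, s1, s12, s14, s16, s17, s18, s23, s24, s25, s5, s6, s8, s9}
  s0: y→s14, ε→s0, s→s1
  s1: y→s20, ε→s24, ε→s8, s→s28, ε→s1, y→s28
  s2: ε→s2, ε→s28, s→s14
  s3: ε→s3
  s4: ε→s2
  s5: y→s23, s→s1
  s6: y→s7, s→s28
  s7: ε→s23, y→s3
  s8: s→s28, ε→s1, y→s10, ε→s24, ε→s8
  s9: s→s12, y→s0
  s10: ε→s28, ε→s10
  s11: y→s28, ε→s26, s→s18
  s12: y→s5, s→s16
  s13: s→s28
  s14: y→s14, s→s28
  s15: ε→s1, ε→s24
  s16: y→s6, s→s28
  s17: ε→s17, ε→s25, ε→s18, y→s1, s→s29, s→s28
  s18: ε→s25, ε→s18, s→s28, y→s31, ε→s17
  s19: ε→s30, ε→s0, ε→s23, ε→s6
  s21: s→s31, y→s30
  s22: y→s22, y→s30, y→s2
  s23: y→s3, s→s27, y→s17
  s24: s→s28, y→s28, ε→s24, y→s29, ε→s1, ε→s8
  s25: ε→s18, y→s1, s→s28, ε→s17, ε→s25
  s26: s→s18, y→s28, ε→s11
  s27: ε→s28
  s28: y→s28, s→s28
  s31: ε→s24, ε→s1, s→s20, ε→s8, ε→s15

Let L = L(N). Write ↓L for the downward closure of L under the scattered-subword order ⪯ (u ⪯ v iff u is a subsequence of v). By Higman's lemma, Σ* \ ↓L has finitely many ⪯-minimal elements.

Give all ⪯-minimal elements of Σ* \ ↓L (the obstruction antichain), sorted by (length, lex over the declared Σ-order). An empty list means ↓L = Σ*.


|Q|=32, |F|=14, |δ|=86 (39 ε).
min D↑ (11 st, q0=0, F={7}): 0:s→1,y→2 1:s→3,y→4 2:s→5,y→6 3:s→7,y→8 4:s→5,y→9 5:s→7,y→7 6:s→7,y→6 7:s→7,y→7 8:s→7,y→9 9:s→7,y→10 10:s→7,y→5.
'sss': N↓-sim [23, 20, 18, 4] end={s20,s27,s28,s29} — reject; 3/3 single-dels accept.
'yss': |S_i|=[23, 20, 8, 1] end={s28} rej; 3/3 single-dels accept.
'ysy': run [23, 20, 8, 4] end={s10,s20,s28,s29} rej; 3/3 single-dels accept.
'yys': |S_i|=[23, 20, 17, 4] end={s20,s27,s28,s29} rej; 3/3 single-dels accept.
'syyyyy': run [23, 20, 18, 16, 13, 9, 4] end={s10,s20,s28,s29} — reject; 6/6 deletions ∈↓L.
5 minimals (antichain).

min(Σ*\↓L) = [sss, yss, ysy, yys, syyyyy].


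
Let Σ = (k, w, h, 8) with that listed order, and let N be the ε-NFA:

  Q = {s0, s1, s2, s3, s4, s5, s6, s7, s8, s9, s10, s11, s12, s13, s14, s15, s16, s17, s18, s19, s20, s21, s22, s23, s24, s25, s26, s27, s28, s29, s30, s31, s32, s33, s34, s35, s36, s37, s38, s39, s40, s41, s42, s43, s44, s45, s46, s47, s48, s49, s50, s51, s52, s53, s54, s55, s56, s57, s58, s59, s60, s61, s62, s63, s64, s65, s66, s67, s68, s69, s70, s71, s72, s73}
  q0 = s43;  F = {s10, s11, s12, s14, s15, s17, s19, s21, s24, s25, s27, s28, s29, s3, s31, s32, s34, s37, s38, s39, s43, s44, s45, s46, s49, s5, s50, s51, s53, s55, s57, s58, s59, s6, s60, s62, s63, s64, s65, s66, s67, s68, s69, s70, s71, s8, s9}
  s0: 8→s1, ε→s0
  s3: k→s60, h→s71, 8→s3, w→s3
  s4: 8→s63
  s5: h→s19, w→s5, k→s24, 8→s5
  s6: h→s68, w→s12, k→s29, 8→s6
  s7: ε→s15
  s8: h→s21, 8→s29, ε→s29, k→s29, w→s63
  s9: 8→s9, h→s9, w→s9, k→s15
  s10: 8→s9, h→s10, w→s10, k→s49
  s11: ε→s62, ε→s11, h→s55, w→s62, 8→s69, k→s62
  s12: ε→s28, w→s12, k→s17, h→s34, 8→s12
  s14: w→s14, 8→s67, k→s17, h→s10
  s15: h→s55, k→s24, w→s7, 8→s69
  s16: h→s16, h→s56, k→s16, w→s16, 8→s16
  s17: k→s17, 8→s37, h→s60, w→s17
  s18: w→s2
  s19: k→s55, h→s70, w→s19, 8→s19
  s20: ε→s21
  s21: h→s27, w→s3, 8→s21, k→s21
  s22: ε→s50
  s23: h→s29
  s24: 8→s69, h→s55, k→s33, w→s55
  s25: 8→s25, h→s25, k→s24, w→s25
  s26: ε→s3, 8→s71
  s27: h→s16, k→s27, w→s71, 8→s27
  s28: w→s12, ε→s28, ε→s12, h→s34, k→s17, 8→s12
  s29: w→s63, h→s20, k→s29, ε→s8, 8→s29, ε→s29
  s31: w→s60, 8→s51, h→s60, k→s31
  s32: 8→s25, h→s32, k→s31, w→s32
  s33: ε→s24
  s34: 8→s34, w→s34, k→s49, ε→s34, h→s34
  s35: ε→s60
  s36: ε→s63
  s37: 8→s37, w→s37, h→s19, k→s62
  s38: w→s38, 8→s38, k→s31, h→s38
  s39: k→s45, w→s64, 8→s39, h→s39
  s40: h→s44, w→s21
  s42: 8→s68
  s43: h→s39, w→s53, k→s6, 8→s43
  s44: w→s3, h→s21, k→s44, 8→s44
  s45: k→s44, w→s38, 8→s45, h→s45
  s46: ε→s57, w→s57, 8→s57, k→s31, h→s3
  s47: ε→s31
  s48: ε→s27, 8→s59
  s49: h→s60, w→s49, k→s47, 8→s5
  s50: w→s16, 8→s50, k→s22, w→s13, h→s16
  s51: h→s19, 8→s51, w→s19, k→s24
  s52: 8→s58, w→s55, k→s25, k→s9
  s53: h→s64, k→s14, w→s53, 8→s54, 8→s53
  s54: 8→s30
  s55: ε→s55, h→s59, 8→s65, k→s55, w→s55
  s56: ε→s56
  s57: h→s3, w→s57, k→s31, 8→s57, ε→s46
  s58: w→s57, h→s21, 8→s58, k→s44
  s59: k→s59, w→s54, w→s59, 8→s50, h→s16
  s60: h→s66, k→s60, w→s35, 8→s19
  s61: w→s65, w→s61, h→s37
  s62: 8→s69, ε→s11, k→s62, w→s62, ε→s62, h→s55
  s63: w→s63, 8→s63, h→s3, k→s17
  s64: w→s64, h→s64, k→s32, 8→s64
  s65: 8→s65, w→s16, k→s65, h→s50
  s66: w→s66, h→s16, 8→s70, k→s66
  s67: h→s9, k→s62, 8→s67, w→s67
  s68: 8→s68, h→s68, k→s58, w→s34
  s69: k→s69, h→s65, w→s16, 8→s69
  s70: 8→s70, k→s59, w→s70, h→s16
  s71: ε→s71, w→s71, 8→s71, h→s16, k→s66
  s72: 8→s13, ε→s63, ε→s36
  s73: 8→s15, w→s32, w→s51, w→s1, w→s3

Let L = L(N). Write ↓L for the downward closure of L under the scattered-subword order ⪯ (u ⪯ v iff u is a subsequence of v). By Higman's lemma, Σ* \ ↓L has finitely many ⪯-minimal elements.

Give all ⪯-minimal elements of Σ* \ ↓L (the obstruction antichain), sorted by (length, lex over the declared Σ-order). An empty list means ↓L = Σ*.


min(Σ*\↓L) = [kkhhh, wk8k8w, hkkwhh].

|Q|=74, |F|=47, |δ|=247 (28 ε).
min D↑ (44 st, q0=0, F={31}): 0:k→1,w→2,h→3,8→0 1:k→4,w→5,h→6,8→1 2:k→7,w→2,h→8,8→2 3:k→9,w→8,h→3,8→3 4:k→4,w→10,h→11,8→4 5:k→12,w→5,h→13,8→5 6:k→14,w→13,h→6,8→6 7:k→12,w→7,h→15,8→16 8:k→17,w→8,h→8,8→8 9:k→18,w→19,h→9,8→9 10:k→12,w→10,h→20,8→10 11:k→11,w→20,h→21,8→11 12:k→12,w→12,h→22,8→23 13:k→24,w→13,h→13,8→13 14:k→18,w→25,h→11,8→14 15:k→24,w→15,h→15,8→26 16:k→27,w→16,h→26,8→16 17:k→28,w→17,h→17,8→29 18:k→18,w→20,h→11,8→18 19:k→28,w→19,h→19,8→19 20:k→22,w→20,h→30,8→20 21:k→21,w→30,h→31,8→21 22:k→22,w→22,h→32,8→33 23:k→27,w→23,h→33,8→23 24:k→28,w→24,h→22,8→34 25:k→28,w→25,h→20,8→25 26:k→35,w→26,h→26,8→26 27:k→27,w→27,h→36,8→37 28:k→28,w→22,h→22,8→38 29:k→39,w→29,h→29,8→29 30:k→32,w→30,h→31,8→30 31:k→31,w→31,h→31,8→31 32:k→32,w→32,h→31,8→40 33:k→36,w→33,h→40,8→33 34:k→39,w→34,h→33,8→34 35:k→39,w→35,h→36,8→37 36:k→36,w→36,h→41,8→42 37:k→37,w→31,h→42,8→37 38:k→39,w→33,h→33,8→38 39:k→39,w→36,h→36,8→37 40:k→41,w→40,h→31,8→40 41:k→41,w→41,h→31,8→43 42:k→42,w→31,h→43,8→42 43:k→43,w→31,h→31,8→43 (ε-aug+det+¬).
'kkhhh': run [58, 54, 41, 20, 12, 2] end={s16,s56} rej; 5/5 single-dels accept.
'wk8k8w': |S_i|=[58, 46, 35, 25, 17, 8, 3] end={s13,s16,s56} — reject; 6/6 single-dels accept.
'hkkwhh': N↓-sim [58, 44, 37, 26, 17, 11, 2] end={s16,s56} rej; 6/6 del acc.
3 obstructions.


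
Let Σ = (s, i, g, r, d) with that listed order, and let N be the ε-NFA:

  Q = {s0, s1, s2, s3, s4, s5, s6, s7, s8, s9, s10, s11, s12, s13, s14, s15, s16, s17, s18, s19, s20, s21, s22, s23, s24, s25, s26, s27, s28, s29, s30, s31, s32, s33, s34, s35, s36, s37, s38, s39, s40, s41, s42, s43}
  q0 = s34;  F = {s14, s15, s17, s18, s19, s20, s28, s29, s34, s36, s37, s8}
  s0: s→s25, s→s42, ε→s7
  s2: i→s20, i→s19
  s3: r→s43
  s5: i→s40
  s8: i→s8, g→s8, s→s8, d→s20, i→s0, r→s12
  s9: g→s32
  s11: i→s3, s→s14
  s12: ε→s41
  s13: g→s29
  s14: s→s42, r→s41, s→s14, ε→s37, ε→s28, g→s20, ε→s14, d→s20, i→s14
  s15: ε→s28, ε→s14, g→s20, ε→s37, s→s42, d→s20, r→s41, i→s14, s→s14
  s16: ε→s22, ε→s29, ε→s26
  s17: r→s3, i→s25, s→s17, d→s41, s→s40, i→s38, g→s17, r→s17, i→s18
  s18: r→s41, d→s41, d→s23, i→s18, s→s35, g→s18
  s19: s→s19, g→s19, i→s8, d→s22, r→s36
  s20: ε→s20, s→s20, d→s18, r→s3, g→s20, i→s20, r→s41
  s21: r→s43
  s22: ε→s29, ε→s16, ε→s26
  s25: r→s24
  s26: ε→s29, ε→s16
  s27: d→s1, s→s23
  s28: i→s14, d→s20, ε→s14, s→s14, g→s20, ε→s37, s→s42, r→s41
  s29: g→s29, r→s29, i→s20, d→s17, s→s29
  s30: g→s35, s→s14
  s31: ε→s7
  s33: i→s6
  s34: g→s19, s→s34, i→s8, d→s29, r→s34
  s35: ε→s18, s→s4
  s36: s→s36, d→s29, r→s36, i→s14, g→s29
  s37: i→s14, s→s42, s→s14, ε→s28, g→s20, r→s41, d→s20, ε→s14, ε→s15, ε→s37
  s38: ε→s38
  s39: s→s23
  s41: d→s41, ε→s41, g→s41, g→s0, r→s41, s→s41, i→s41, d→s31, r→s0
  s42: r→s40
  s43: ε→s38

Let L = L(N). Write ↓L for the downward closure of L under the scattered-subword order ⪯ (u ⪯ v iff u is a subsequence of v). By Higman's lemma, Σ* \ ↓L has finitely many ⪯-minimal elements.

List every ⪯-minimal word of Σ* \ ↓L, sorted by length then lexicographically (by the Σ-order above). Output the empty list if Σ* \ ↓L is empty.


|Q|=44, |F|=12, |δ|=127 (28 ε).
min D↑ (10 st, q0=0, F={4}): 0:s→0,i→1,g→2,r→0,d→3 1:s→1,i→1,g→1,r→4,d→5 2:s→2,i→1,g→2,r→6,d→3 3:s→3,i→5,g→3,r→3,d→7 4:s→4,i→4,g→4,r→4,d→4 5:s→5,i→5,g→5,r→4,d→8 6:s→6,i→9,g→3,r→6,d→3 7:s→7,i→8,g→7,r→7,d→4 8:s→8,i→8,g→8,r→4,d→4 9:s→9,i→9,g→5,r→4,d→5 (ε-aug+det+¬).
'ir': run [30, 22, 12] end={s0,s12,s24,s25,s3,s31,s38,s40,s41,s42,s43,s7} rej; 2/2 del acc.
'ddd': run [30, 21, 16, 9] end={s0,s23,s24,s25,s31,s40,s41,s42,s7} — reject; 3/3 single-dels accept.
'grgdd': |S_i|=[30, 29, 24, 18, 16, 9] end={s0,s23,s24,s25,s31,s40,s41,s42,s7} ∉↓L; 5/5 del acc.
3 words, ⪯-incomp.

Antichain: [ir, ddd, grgdd].


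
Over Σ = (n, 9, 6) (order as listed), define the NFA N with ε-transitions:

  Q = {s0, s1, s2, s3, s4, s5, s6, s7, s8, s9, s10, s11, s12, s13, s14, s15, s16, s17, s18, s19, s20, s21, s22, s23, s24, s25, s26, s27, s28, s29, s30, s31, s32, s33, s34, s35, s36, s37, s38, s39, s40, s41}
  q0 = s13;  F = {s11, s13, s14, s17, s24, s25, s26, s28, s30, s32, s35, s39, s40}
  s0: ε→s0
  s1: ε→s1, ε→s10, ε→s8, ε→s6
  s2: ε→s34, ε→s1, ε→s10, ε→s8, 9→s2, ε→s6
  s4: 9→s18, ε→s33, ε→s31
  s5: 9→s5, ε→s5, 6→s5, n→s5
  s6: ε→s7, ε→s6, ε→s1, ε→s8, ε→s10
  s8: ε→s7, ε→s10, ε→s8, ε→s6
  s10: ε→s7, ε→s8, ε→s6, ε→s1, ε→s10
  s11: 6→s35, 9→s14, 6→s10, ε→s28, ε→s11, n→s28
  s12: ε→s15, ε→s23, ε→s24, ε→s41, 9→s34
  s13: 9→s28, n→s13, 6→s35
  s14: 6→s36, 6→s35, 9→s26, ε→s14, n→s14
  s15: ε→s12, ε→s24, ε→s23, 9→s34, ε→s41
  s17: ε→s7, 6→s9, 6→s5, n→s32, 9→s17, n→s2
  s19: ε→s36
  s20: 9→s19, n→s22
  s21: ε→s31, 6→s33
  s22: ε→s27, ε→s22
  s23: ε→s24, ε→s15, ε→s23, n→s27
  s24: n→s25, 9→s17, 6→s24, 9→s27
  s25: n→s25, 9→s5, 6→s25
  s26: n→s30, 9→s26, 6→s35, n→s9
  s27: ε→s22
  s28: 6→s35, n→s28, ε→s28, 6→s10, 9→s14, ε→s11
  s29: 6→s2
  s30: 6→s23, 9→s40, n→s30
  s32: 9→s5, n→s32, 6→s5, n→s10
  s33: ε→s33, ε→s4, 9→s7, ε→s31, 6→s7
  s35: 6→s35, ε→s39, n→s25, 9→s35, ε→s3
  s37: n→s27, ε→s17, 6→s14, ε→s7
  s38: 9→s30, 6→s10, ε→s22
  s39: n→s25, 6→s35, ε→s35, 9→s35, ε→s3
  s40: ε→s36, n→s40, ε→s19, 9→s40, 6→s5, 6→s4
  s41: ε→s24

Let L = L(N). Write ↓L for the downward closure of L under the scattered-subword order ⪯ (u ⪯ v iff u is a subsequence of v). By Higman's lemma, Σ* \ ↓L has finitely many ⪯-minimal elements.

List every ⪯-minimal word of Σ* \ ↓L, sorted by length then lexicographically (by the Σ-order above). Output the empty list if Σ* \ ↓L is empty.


|Q|=42, |F|=13, |δ|=128 (62 ε).
min D↑ (12 st, q0=0, F={6}): 0:n→0,9→1,6→2 1:n→1,9→3,6→2 2:n→4,9→2,6→2 3:n→3,9→5,6→2 4:n→4,9→6,6→4 5:n→7,9→5,6→2 6:n→6,9→6,6→6 7:n→7,9→8,6→9 8:n→8,9→8,6→6 9:n→4,9→10,6→9 10:n→11,9→10,6→6 11:n→11,9→6,6→6.
'6n9': N↓-sim [35, 27, 12, 8] end={s1,s10,s2,s34,s5,s6,s7,s8} ∉↓L; 3/3 del acc.
'999n96': |S_i|=[35, 34, 32, 31, 27, 20, 7] end={s18,s31,s33,s4,s5,s7,s9} ∉↓L; 6/6 deletions ∈↓L.
2 words, ⪯-incomp.

A = [6n9, 999n96].
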